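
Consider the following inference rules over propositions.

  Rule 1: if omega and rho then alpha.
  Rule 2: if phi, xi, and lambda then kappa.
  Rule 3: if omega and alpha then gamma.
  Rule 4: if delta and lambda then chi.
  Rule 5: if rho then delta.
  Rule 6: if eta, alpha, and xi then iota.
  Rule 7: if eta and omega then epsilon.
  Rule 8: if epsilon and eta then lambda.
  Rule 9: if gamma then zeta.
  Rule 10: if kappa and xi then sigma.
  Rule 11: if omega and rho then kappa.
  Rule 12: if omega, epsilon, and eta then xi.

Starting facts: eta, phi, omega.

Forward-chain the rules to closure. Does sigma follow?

eta and omega hold, so epsilon follows (Rule 7).
omega, epsilon, and eta hold, so xi follows (Rule 12).
From epsilon and eta, Rule 8 gives lambda.
From phi, xi, and lambda, Rule 2 gives kappa.
From kappa and xi, Rule 10 gives sigma.

Yes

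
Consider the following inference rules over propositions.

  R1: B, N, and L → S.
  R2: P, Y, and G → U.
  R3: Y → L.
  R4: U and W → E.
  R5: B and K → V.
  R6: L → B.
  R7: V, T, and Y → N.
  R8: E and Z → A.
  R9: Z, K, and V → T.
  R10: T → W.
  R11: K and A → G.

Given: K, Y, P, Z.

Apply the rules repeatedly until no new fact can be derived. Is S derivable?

Y holds, so L follows (R3).
From L, R6 gives B.
From B and K, R5 gives V.
Z, K, and V hold, so T follows (R9).
From V, T, and Y, R7 gives N.
B, N, and L hold, so S follows (R1).

Yes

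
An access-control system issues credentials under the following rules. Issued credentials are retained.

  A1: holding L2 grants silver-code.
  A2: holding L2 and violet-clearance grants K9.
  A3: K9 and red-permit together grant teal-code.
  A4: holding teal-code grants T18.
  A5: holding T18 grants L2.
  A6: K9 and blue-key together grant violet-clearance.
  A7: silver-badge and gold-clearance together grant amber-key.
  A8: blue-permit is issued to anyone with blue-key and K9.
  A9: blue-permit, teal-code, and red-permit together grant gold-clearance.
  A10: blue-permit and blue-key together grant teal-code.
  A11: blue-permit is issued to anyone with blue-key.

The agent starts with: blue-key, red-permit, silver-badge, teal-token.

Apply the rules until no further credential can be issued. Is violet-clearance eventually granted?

violet-clearance would need K9 and blue-key (A6), but K9 is never granted.

No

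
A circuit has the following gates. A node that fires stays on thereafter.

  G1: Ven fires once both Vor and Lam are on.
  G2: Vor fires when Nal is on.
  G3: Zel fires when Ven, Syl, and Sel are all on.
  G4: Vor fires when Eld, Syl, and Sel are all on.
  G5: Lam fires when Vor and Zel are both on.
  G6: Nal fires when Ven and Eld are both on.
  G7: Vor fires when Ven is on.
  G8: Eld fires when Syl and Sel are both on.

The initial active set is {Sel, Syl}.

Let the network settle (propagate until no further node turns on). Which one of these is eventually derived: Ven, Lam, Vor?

Vor

G8: Syl and Sel on → Eld on.
Eld, Syl, and Sel are on, so Vor fires (G4).
Ven would need Vor and Lam (G1), but Lam never turns on. Lam would need Vor and Zel (G5), but Zel never turns on.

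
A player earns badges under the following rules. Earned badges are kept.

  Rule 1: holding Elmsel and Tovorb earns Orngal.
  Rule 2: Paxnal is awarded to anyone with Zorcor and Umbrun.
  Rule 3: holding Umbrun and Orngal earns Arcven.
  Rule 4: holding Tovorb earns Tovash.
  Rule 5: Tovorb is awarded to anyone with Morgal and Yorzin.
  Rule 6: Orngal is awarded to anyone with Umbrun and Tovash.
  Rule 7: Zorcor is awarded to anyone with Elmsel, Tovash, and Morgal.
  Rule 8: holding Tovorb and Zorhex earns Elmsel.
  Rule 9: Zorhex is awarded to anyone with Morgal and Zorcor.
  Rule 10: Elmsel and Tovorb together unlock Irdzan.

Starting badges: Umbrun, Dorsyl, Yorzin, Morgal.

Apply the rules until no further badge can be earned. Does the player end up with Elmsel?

Elmsel would need Tovorb and Zorhex (Rule 8), but Zorhex is never earned.

No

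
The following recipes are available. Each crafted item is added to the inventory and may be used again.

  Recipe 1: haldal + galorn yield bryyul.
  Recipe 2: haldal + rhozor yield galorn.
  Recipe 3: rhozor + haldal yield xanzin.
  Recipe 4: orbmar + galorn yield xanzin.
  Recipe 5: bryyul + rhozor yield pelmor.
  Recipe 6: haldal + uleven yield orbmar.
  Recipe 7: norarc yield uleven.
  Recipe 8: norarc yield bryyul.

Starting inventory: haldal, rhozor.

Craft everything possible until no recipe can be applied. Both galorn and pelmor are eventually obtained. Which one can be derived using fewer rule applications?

galorn: haldal + rhozor → galorn (Recipe 2). [1 rule application]
pelmor: haldal + rhozor → galorn (Recipe 2). Using Recipe 1, haldal and galorn make bryyul. bryyul + rhozor → pelmor (Recipe 5). [3 rule applications]
galorn needs fewer.

galorn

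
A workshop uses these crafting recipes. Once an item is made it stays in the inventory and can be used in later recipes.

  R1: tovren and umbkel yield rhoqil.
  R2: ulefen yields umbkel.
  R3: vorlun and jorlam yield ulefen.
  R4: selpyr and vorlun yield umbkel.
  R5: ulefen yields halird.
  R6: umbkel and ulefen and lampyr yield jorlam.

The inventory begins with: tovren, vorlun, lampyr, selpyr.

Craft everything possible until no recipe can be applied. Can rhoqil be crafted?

Yes

selpyr and vorlun → umbkel (R4).
tovren and umbkel → rhoqil (R1).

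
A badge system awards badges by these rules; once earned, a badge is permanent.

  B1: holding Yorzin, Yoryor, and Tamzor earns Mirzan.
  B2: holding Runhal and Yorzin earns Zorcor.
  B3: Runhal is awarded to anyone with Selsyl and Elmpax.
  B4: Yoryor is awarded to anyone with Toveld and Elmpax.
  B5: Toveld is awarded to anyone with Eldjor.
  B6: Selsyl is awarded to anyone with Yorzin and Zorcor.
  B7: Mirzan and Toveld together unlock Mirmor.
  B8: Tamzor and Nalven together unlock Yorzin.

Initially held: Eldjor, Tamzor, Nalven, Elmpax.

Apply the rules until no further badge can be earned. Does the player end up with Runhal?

No

Runhal would need Selsyl and Elmpax (B3), but Selsyl is never earned.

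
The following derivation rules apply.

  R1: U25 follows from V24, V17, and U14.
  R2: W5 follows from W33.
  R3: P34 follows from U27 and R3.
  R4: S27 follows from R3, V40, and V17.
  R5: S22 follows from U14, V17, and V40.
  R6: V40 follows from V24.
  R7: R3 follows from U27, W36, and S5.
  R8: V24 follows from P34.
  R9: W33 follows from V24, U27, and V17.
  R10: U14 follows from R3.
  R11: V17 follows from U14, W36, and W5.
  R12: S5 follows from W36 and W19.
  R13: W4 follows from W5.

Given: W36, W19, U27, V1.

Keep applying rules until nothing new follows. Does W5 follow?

No

W5 would need W33 (R2), but W33 is never established.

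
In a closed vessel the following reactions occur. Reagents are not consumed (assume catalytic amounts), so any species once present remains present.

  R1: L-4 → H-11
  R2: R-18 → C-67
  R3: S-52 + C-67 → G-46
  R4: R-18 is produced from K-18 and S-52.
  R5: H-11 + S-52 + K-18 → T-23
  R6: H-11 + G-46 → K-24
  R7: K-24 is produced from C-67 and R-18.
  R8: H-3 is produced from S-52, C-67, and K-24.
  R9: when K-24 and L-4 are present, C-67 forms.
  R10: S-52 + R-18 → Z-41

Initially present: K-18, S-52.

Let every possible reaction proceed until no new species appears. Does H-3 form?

Yes

K-18 and S-52 present → R-18 forms (R4).
R-18 present → C-67 forms (R2).
C-67 and R-18 present → K-24 forms (R7).
S-52, C-67, and K-24 present → H-3 forms (R8).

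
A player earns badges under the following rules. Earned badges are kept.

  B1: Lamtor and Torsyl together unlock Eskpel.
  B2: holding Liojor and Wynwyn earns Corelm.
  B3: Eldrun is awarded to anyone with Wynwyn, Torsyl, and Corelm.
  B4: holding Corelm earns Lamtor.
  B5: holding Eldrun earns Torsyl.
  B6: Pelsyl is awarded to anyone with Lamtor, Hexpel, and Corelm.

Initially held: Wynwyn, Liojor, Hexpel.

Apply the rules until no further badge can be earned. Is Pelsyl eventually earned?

Yes

With Liojor and Wynwyn, Corelm is earned (B2).
With Corelm, Lamtor is earned (B4).
With Lamtor, Hexpel, and Corelm, Pelsyl is earned (B6).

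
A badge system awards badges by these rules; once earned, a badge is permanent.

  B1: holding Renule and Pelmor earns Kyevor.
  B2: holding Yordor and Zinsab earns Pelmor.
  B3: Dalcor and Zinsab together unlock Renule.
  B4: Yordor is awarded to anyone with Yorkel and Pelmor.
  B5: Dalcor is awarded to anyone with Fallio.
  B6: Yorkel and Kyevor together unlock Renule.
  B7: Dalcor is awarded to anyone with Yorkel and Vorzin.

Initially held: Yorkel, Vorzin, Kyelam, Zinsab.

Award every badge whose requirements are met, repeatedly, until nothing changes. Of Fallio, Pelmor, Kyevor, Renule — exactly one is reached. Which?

With Yorkel and Vorzin, Dalcor is earned (B7).
With Dalcor and Zinsab, Renule is earned (B3).
Kyevor would need Renule and Pelmor (B1), but Pelmor is never earned. Pelmor would need Yordor and Zinsab (B2), but Yordor is never earned. No rule produces Fallio, and it is not given.

Renule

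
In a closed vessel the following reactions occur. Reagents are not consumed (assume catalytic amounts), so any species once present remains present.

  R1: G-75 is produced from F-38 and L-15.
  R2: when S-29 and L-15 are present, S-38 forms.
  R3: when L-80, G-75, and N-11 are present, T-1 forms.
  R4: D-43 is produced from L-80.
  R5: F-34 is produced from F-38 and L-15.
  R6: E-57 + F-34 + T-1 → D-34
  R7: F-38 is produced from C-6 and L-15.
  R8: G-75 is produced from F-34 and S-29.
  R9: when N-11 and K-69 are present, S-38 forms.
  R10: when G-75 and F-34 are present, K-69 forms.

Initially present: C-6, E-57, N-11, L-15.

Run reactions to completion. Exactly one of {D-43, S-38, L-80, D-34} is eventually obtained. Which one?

C-6 and L-15 present → F-38 forms (R7).
F-38 and L-15 present → G-75 forms (R1).
F-38 and L-15 present → F-34 forms (R5).
G-75 and F-34 present → K-69 forms (R10).
N-11 and K-69 present → S-38 forms (R9).
No rule produces L-80, and it is not given. D-34 would need E-57, F-34, and T-1 (R6), but T-1 never forms. D-43 would need L-80 (R4), but L-80 never forms.

S-38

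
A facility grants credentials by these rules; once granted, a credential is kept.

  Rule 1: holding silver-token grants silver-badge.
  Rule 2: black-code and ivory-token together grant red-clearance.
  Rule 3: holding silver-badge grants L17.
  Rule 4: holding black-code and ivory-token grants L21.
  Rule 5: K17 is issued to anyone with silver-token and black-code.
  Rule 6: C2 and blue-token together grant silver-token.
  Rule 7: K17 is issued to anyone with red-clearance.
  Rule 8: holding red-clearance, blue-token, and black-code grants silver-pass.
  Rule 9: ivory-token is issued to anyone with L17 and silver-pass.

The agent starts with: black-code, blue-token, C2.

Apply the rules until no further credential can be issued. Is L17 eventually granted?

Yes

Holding C2 and blue-token grants silver-token (Rule 6).
Holding silver-token grants silver-badge (Rule 1).
Holding silver-badge grants L17 (Rule 3).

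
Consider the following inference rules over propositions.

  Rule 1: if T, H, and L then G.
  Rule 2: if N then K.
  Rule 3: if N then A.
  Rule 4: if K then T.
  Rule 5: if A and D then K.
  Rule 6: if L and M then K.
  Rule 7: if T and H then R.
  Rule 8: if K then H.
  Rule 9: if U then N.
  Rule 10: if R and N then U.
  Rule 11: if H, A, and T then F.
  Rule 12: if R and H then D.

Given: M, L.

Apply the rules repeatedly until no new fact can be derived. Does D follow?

Yes

L and M hold, so K follows (Rule 6).
K holds, so T follows (Rule 4).
K holds, so H follows (Rule 8).
T and H hold, so R follows (Rule 7).
From R and H, Rule 12 gives D.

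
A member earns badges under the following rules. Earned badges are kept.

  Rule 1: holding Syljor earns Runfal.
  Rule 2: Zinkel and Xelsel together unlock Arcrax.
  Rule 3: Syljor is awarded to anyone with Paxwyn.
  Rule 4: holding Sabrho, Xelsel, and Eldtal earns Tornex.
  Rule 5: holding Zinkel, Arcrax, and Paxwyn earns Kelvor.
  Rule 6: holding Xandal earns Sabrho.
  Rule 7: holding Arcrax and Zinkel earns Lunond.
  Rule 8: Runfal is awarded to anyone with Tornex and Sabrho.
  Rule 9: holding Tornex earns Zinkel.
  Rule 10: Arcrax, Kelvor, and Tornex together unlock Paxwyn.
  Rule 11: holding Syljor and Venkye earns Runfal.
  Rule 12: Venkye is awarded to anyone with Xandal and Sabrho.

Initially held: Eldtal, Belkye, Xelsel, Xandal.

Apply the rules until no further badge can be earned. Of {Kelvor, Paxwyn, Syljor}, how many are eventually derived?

Kelvor would need Zinkel, Arcrax, and Paxwyn (Rule 5), but Paxwyn is never earned.
Paxwyn would need Arcrax, Kelvor, and Tornex (Rule 10), but Kelvor is never earned.
Syljor would need Paxwyn (Rule 3), but Paxwyn is never earned.
None of the 3 are reached.

0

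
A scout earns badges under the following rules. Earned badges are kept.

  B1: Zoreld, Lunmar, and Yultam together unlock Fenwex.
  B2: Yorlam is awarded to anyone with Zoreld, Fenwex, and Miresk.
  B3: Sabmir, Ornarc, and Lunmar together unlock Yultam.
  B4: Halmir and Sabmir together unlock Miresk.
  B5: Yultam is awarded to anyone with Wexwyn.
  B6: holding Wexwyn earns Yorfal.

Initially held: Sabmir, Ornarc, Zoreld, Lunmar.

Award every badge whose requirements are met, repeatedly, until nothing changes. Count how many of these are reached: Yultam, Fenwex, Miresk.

2

With Sabmir, Ornarc, and Lunmar, Yultam is earned (B3).
With Zoreld, Lunmar, and Yultam, Fenwex is earned (B1).
Yultam: reached.
Fenwex: reached.
Miresk would need Halmir and Sabmir (B4), but Halmir is never earned.
Reached: Yultam and Fenwex — 2 of the 3.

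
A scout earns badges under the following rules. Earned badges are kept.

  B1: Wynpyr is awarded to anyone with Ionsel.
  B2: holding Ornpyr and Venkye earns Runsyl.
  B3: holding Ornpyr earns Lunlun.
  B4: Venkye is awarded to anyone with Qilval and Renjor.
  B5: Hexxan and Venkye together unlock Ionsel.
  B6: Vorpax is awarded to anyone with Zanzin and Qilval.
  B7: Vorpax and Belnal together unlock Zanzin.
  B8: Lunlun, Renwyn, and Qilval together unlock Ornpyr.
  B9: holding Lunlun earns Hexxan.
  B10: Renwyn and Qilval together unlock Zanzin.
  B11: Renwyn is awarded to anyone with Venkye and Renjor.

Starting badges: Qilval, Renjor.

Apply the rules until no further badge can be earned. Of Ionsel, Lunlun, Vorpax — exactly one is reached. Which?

With Qilval and Renjor, Venkye is earned (B4).
With Venkye and Renjor, Renwyn is earned (B11).
With Renwyn and Qilval, Zanzin is earned (B10).
With Zanzin and Qilval, Vorpax is earned (B6).
Lunlun would need Ornpyr (B3), but Ornpyr is never earned. Ionsel would need Hexxan and Venkye (B5), but Hexxan is never earned.

Vorpax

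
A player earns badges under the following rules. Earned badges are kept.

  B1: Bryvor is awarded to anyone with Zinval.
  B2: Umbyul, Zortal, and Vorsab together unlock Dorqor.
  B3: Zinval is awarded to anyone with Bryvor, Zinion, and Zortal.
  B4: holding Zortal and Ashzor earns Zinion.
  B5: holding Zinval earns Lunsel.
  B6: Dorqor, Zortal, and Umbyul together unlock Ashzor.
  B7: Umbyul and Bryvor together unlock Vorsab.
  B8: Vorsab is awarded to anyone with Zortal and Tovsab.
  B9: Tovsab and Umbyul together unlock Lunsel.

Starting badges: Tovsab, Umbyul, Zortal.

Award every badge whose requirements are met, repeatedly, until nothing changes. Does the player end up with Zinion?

With Zortal and Tovsab, Vorsab is earned (B8).
With Umbyul, Zortal, and Vorsab, Dorqor is earned (B2).
With Dorqor, Zortal, and Umbyul, Ashzor is earned (B6).
With Zortal and Ashzor, Zinion is earned (B4).

Yes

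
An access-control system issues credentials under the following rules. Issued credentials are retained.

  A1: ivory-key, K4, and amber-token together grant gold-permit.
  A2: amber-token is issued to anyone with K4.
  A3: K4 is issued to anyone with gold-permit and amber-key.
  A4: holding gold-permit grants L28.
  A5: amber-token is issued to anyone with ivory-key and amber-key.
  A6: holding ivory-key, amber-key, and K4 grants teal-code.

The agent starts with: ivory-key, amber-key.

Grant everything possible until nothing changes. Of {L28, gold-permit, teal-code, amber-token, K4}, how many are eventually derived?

Holding ivory-key and amber-key grants amber-token (A5).
L28 would need gold-permit (A4), but gold-permit is never granted.
gold-permit would need ivory-key, K4, and amber-token (A1), but K4 is never granted.
teal-code would need ivory-key, amber-key, and K4 (A6), but K4 is never granted.
amber-token: reached.
K4 would need gold-permit and amber-key (A3), but gold-permit is never granted.
Reached: amber-token — 1 of the 5.

1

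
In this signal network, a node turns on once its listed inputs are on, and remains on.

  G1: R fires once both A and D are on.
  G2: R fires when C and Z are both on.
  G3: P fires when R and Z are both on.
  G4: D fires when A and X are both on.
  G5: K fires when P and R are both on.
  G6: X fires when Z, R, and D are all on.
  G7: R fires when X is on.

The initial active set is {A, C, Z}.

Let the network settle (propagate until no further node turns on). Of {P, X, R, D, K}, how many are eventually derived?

3

G2: C and Z on → R on.
G3: R and Z on → P on.
G5: P and R on → K on.
P: reached.
X would need Z, R, and D (G6), but D never turns on.
R: reached.
D would need A and X (G4), but X never turns on.
K: reached.
Reached: P, R, and K — 3 of the 5.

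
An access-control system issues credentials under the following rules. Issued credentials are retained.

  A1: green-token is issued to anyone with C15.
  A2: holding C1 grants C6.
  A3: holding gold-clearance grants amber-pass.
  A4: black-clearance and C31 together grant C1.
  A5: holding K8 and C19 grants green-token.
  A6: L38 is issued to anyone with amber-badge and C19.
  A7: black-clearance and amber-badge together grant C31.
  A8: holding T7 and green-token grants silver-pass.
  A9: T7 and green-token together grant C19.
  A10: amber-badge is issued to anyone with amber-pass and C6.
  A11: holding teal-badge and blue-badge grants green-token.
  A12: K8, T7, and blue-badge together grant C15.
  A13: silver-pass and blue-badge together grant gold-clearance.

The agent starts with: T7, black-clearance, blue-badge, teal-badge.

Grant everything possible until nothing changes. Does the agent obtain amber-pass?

Holding teal-badge and blue-badge grants green-token (A11).
Holding T7 and green-token grants silver-pass (A8).
Holding silver-pass and blue-badge grants gold-clearance (A13).
Holding gold-clearance grants amber-pass (A3).

Yes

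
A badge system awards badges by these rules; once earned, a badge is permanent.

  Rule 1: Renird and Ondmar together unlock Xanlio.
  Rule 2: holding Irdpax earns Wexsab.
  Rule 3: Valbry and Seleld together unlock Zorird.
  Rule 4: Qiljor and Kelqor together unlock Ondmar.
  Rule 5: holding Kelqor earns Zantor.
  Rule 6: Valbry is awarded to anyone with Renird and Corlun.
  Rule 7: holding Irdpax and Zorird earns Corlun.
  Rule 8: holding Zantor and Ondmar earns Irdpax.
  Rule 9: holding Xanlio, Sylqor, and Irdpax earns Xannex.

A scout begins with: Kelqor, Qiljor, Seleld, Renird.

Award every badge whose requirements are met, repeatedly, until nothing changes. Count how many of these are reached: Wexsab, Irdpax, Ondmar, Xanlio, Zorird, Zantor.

5

With Kelqor, Zantor is earned (Rule 5).
With Qiljor and Kelqor, Ondmar is earned (Rule 4).
With Zantor and Ondmar, Irdpax is earned (Rule 8).
With Renird and Ondmar, Xanlio is earned (Rule 1).
With Irdpax, Wexsab is earned (Rule 2).
Wexsab: reached.
Irdpax: reached.
Ondmar: reached.
Xanlio: reached.
Zorird would need Valbry and Seleld (Rule 3), but Valbry is never earned.
Zantor: reached.
Reached: Wexsab, Irdpax, Ondmar, Xanlio, and Zantor — 5 of the 6.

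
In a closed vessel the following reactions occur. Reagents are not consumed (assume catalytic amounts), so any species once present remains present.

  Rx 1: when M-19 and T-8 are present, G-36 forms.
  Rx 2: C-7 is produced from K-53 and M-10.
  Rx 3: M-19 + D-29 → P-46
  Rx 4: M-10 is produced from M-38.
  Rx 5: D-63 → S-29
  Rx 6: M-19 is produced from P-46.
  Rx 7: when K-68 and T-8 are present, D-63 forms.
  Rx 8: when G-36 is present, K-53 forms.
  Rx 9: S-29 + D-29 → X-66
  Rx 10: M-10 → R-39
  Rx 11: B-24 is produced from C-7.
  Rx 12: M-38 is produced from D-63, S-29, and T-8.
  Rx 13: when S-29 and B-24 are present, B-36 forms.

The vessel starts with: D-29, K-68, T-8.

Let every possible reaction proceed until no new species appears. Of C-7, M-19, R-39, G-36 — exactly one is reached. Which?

K-68 and T-8 present → D-63 forms (Rx 7).
D-63 present → S-29 forms (Rx 5).
D-63, S-29, and T-8 present → M-38 forms (Rx 12).
M-38 present → M-10 forms (Rx 4).
M-10 present → R-39 forms (Rx 10).
C-7 would need K-53 and M-10 (Rx 2), but K-53 never forms. M-19 would need P-46 (Rx 6), but P-46 never forms. G-36 would need M-19 and T-8 (Rx 1), but M-19 never forms.

R-39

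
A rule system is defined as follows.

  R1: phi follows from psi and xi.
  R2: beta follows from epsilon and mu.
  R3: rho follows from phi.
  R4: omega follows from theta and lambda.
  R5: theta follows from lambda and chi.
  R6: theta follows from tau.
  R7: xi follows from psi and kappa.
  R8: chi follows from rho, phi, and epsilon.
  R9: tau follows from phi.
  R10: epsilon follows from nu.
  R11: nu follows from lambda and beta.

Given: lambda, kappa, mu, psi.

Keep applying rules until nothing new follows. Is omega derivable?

Yes

psi and kappa hold, so xi follows (R7).
From psi and xi, R1 gives phi.
From phi, R9 gives tau.
tau holds, so theta follows (R6).
From theta and lambda, R4 gives omega.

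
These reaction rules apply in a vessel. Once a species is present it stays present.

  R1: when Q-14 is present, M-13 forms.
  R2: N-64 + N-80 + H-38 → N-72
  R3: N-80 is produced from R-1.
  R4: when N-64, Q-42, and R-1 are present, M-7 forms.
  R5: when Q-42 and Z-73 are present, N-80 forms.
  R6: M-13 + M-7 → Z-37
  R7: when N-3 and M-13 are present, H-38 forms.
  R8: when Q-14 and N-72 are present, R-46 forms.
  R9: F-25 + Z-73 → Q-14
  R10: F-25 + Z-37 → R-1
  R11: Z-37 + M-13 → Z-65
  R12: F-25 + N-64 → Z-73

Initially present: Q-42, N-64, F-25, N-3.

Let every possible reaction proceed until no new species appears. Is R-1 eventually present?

R-1 would need F-25 and Z-37 (R10), but Z-37 never forms.

No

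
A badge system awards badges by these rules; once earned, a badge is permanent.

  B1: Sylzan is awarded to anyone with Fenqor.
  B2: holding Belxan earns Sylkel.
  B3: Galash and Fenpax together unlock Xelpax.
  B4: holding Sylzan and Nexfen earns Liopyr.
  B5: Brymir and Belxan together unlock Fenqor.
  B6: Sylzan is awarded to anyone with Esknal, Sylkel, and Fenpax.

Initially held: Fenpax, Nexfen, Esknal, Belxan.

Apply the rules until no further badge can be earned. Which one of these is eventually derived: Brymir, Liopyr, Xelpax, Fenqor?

Liopyr

With Belxan, Sylkel is earned (B2).
With Esknal, Sylkel, and Fenpax, Sylzan is earned (B6).
With Sylzan and Nexfen, Liopyr is earned (B4).
Xelpax would need Galash and Fenpax (B3), but Galash is never earned. Fenqor would need Brymir and Belxan (B5), but Brymir is never earned. No rule produces Brymir, and it is not given.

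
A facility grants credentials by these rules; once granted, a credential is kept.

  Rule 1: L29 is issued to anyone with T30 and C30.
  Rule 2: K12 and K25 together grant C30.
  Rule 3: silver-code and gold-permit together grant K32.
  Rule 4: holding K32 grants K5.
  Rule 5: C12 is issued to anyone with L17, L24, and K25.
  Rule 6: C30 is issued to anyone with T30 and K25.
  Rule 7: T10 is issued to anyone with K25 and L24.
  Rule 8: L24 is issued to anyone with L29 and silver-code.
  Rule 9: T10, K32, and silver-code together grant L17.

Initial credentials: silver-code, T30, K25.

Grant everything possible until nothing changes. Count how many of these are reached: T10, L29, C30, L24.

4

Holding T30 and K25 grants C30 (Rule 6).
Holding T30 and C30 grants L29 (Rule 1).
Holding L29 and silver-code grants L24 (Rule 8).
Holding K25 and L24 grants T10 (Rule 7).
T10: reached.
L29: reached.
C30: reached.
L24: reached.
All 4 are reached.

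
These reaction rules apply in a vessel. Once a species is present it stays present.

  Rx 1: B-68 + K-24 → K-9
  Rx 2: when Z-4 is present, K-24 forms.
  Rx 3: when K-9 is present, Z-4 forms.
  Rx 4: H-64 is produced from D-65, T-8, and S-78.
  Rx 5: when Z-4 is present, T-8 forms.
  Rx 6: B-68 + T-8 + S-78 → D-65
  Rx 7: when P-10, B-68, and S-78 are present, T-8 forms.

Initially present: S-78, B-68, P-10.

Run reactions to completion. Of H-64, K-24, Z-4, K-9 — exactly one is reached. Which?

H-64

P-10, B-68, and S-78 present → T-8 forms (Rx 7).
B-68, T-8, and S-78 present → D-65 forms (Rx 6).
D-65, T-8, and S-78 present → H-64 forms (Rx 4).
Z-4 would need K-9 (Rx 3), but K-9 never forms. K-9 would need B-68 and K-24 (Rx 1), but K-24 never forms. K-24 would need Z-4 (Rx 2), but Z-4 never forms.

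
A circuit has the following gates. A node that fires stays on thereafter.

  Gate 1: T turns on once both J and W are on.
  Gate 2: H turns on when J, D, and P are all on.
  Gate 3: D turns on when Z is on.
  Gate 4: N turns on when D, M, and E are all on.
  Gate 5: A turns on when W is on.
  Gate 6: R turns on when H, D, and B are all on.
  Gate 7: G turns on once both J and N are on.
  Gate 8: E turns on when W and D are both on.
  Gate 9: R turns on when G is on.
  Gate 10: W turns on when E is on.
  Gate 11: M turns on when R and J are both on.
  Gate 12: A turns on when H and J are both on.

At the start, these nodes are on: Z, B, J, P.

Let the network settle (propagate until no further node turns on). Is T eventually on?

No

T would need J and W (Gate 1), but W never turns on.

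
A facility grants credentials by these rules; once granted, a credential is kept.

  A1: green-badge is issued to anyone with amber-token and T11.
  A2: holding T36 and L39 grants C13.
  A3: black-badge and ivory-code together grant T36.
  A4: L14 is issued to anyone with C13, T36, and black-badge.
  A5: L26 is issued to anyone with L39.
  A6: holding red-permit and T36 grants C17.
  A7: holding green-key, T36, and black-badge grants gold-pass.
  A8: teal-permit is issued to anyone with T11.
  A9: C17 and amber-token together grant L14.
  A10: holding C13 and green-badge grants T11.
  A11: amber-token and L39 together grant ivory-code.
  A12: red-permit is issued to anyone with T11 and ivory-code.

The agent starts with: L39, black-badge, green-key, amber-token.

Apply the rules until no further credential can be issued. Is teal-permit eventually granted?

teal-permit would need T11 (A8), but T11 is never granted.

No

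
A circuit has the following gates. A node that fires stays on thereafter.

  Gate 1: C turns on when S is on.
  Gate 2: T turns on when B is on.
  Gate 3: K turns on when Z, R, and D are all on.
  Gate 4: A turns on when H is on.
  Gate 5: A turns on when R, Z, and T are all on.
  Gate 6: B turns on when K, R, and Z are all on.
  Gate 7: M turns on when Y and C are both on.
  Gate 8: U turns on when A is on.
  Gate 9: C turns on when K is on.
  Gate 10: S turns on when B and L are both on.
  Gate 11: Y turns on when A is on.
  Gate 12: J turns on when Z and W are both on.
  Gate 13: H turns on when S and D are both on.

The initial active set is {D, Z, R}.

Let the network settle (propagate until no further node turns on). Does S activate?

No

S would need B and L (Gate 10), but L never turns on.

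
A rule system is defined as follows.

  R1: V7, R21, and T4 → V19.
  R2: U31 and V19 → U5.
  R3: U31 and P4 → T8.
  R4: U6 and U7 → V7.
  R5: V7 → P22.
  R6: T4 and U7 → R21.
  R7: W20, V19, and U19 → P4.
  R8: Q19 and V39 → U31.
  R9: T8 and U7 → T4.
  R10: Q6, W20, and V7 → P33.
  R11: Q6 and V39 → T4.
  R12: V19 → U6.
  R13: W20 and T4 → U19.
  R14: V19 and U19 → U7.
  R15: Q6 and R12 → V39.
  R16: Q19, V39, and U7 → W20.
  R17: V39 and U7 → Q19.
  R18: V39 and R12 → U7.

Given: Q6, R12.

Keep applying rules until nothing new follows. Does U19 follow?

Yes

Q6 and R12 hold, so V39 follows (R15).
V39 and R12 hold, so U7 follows (R18).
Q6 and V39 hold, so T4 follows (R11).
From V39 and U7, R17 gives Q19.
Q19, V39, and U7 hold, so W20 follows (R16).
From W20 and T4, R13 gives U19.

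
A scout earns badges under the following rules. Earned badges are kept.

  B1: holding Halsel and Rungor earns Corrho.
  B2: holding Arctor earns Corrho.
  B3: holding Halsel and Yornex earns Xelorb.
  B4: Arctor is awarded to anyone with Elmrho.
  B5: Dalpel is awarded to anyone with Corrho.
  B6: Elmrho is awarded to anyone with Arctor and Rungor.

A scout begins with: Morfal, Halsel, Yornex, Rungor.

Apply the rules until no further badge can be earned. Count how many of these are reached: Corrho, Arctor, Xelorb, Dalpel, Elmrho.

3

With Halsel and Rungor, Corrho is earned (B1).
With Halsel and Yornex, Xelorb is earned (B3).
With Corrho, Dalpel is earned (B5).
Corrho: reached.
Arctor would need Elmrho (B4), but Elmrho is never earned.
Xelorb: reached.
Dalpel: reached.
Elmrho would need Arctor and Rungor (B6), but Arctor is never earned.
Reached: Corrho, Xelorb, and Dalpel — 3 of the 5.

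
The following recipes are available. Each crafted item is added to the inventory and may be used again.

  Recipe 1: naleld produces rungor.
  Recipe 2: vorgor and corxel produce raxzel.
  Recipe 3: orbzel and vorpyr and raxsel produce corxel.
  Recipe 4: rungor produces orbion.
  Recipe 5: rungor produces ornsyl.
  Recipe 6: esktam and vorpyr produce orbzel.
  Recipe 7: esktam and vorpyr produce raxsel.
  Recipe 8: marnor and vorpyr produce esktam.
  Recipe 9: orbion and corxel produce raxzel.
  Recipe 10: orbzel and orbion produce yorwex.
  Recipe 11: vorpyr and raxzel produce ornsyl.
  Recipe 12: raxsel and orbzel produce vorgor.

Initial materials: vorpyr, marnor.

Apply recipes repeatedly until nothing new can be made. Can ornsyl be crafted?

Yes

Using Recipe 8, marnor and vorpyr make esktam.
Using Recipe 7, esktam and vorpyr make raxsel.
Using Recipe 6, esktam and vorpyr make orbzel.
Using Recipe 12, raxsel and orbzel make vorgor.
Using Recipe 3, orbzel, vorpyr, and raxsel make corxel.
vorgor and corxel → raxzel (Recipe 2).
Using Recipe 11, vorpyr and raxzel make ornsyl.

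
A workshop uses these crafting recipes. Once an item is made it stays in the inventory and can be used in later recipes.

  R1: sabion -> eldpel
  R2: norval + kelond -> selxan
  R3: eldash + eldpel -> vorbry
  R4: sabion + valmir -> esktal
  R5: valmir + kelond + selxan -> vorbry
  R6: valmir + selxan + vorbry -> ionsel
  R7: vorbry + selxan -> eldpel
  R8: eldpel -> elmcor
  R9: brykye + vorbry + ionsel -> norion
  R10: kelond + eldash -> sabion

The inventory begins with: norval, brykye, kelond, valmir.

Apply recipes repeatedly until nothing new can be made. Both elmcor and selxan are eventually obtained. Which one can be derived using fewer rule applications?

selxan: Using R2, norval and kelond make selxan. [1 rule application]
elmcor: Using R2, norval and kelond make selxan. valmir + kelond + selxan -> vorbry (R5). Using R7, vorbry and selxan make eldpel. Using R8, eldpel makes elmcor. [4 rule applications]
selxan needs fewer.

selxan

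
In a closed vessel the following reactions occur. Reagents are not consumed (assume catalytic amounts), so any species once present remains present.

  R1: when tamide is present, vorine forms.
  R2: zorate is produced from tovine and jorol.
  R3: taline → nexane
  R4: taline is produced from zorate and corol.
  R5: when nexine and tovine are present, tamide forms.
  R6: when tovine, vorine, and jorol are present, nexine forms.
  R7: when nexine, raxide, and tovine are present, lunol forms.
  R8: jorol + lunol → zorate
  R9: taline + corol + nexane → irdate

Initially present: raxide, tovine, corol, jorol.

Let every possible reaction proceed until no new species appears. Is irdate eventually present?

Yes

tovine and jorol present → zorate forms (R2).
zorate and corol present → taline forms (R4).
taline present → nexane forms (R3).
taline, corol, and nexane present → irdate forms (R9).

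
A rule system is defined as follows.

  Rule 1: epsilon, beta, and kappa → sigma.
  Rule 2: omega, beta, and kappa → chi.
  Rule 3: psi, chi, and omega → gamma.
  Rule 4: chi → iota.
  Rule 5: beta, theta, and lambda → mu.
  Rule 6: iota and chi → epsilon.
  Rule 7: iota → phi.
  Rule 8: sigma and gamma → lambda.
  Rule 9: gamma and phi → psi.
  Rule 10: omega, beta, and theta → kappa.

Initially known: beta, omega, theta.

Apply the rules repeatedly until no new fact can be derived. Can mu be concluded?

mu would need beta, theta, and lambda (Rule 5), but lambda is never established.

No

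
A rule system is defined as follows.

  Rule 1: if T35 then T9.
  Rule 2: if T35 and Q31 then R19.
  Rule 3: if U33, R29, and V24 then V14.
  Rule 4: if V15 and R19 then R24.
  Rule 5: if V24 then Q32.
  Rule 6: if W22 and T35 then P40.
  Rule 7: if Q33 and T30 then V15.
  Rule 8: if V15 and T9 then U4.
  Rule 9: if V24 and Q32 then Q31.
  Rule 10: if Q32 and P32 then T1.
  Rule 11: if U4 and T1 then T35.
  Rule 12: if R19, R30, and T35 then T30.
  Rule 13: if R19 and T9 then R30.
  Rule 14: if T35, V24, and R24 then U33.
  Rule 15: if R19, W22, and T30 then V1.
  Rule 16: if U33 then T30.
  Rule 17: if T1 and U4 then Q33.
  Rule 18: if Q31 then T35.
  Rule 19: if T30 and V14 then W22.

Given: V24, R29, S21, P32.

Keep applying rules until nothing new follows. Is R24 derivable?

No

R24 would need V15 and R19 (Rule 4), but V15 is never established.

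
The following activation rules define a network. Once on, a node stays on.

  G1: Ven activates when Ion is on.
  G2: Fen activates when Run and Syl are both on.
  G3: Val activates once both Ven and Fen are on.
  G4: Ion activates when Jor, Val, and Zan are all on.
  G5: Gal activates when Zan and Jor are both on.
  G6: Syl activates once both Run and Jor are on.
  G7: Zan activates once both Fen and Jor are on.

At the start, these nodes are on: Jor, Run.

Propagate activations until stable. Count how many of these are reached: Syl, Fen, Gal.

3

Run and Jor are on, so Syl activates (G6).
G2: Run and Syl on → Fen on.
G7: Fen and Jor on → Zan on.
Zan and Jor are on, so Gal activates (G5).
Syl: reached.
Fen: reached.
Gal: reached.
All 3 are reached.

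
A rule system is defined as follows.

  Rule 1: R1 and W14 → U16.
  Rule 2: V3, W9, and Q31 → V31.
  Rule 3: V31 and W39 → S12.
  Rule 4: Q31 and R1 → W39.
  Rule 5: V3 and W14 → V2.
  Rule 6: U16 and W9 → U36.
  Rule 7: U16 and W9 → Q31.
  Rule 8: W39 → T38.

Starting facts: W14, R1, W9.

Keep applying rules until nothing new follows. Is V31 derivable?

V31 would need V3, W9, and Q31 (Rule 2), but V3 is never established.

No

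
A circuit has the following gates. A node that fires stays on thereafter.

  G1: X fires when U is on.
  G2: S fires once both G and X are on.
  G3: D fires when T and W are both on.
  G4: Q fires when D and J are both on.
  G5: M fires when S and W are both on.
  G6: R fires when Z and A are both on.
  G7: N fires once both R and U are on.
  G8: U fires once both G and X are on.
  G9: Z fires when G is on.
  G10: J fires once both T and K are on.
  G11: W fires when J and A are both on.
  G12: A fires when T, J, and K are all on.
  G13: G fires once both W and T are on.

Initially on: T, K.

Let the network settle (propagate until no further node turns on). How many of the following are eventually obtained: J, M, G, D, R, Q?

5

T and K are on, so J fires (G10).
G12: T, J, and K on → A on.
J and A are on, so W fires (G11).
G13: W and T on → G on.
G3: T and W on → D on.
G is on, so Z fires (G9).
D and J are on, so Q fires (G4).
Z and A are on, so R fires (G6).
J: reached.
M would need S and W (G5), but S never turns on.
G: reached.
D: reached.
R: reached.
Q: reached.
Reached: J, G, D, R, and Q — 5 of the 6.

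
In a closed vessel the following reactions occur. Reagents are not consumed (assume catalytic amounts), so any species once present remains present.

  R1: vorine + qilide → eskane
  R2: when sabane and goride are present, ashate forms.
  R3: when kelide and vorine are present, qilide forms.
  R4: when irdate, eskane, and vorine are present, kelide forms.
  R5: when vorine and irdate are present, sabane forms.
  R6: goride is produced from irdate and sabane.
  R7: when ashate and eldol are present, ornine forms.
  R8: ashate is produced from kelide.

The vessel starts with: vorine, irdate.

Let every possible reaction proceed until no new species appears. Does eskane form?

eskane would need vorine and qilide (R1), but qilide never forms.

No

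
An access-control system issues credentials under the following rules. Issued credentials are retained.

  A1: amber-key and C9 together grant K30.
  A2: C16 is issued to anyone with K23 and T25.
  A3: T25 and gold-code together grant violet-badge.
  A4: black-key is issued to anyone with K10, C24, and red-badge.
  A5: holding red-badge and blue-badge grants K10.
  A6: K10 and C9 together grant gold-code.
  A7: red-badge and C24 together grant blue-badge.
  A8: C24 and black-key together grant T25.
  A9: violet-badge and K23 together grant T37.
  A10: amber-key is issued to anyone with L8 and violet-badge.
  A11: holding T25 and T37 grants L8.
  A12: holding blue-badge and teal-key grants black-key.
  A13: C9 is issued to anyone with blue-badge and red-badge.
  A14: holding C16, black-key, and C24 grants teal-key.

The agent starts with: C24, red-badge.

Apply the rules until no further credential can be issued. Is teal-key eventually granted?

teal-key would need C16, black-key, and C24 (A14), but C16 is never granted.

No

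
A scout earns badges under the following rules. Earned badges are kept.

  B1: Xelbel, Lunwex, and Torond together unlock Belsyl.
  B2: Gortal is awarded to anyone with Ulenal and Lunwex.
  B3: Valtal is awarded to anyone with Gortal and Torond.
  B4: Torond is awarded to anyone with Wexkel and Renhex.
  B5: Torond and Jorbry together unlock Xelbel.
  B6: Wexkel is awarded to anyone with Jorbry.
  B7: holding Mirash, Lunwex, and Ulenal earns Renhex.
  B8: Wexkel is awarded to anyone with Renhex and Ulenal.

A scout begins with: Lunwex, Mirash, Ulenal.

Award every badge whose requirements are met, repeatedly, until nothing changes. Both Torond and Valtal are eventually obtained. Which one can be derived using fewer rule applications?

Torond

Torond: With Mirash, Lunwex, and Ulenal, Renhex is earned (B7). With Renhex and Ulenal, Wexkel is earned (B8). With Wexkel and Renhex, Torond is earned (B4). [3 rule applications]
Valtal: With Mirash, Lunwex, and Ulenal, Renhex is earned (B7). With Ulenal and Lunwex, Gortal is earned (B2). With Renhex and Ulenal, Wexkel is earned (B8). With Wexkel and Renhex, Torond is earned (B4). With Gortal and Torond, Valtal is earned (B3). [5 rule applications]
Torond needs fewer.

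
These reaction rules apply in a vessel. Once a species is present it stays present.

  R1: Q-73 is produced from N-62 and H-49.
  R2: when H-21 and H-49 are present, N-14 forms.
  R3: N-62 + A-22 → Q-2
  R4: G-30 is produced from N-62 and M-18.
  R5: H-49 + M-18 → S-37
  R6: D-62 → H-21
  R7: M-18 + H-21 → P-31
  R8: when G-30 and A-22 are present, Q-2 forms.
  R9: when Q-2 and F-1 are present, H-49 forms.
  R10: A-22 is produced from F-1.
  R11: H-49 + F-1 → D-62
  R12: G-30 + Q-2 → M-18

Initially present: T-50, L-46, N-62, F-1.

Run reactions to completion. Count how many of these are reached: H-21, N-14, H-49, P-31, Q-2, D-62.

F-1 present → A-22 forms (R10).
N-62 and A-22 present → Q-2 forms (R3).
Q-2 and F-1 present → H-49 forms (R9).
H-49 and F-1 present → D-62 forms (R11).
D-62 present → H-21 forms (R6).
H-21 and H-49 present → N-14 forms (R2).
H-21: reached.
N-14: reached.
H-49: reached.
P-31 would need M-18 and H-21 (R7), but M-18 never forms.
Q-2: reached.
D-62: reached.
Reached: H-21, N-14, H-49, Q-2, and D-62 — 5 of the 6.

5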